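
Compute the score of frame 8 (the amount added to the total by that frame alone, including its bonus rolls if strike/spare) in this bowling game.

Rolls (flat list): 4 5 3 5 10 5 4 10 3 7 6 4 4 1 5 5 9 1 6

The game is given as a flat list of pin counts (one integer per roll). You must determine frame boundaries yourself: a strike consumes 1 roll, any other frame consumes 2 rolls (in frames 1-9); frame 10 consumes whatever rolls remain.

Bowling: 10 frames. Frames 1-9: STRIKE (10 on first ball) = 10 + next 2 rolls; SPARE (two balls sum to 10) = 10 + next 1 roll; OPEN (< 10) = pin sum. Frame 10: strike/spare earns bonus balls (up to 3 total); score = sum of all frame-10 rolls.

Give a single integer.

Frame 1: OPEN (4+5=9). Cumulative: 9
Frame 2: OPEN (3+5=8). Cumulative: 17
Frame 3: STRIKE. 10 + next two rolls (5+4) = 19. Cumulative: 36
Frame 4: OPEN (5+4=9). Cumulative: 45
Frame 5: STRIKE. 10 + next two rolls (3+7) = 20. Cumulative: 65
Frame 6: SPARE (3+7=10). 10 + next roll (6) = 16. Cumulative: 81
Frame 7: SPARE (6+4=10). 10 + next roll (4) = 14. Cumulative: 95
Frame 8: OPEN (4+1=5). Cumulative: 100
Frame 9: SPARE (5+5=10). 10 + next roll (9) = 19. Cumulative: 119
Frame 10: SPARE. Sum of all frame-10 rolls (9+1+6) = 16. Cumulative: 135

Answer: 5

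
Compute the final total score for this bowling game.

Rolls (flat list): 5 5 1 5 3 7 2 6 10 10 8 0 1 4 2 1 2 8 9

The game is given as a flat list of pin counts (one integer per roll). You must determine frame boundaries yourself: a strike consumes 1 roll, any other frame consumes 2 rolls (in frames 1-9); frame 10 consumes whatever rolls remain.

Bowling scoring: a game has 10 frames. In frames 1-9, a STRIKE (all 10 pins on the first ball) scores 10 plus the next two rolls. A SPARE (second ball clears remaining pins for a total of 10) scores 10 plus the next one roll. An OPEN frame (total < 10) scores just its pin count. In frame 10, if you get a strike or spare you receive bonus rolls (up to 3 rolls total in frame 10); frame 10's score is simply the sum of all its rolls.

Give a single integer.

Frame 1: SPARE (5+5=10). 10 + next roll (1) = 11. Cumulative: 11
Frame 2: OPEN (1+5=6). Cumulative: 17
Frame 3: SPARE (3+7=10). 10 + next roll (2) = 12. Cumulative: 29
Frame 4: OPEN (2+6=8). Cumulative: 37
Frame 5: STRIKE. 10 + next two rolls (10+8) = 28. Cumulative: 65
Frame 6: STRIKE. 10 + next two rolls (8+0) = 18. Cumulative: 83
Frame 7: OPEN (8+0=8). Cumulative: 91
Frame 8: OPEN (1+4=5). Cumulative: 96
Frame 9: OPEN (2+1=3). Cumulative: 99
Frame 10: SPARE. Sum of all frame-10 rolls (2+8+9) = 19. Cumulative: 118

Answer: 118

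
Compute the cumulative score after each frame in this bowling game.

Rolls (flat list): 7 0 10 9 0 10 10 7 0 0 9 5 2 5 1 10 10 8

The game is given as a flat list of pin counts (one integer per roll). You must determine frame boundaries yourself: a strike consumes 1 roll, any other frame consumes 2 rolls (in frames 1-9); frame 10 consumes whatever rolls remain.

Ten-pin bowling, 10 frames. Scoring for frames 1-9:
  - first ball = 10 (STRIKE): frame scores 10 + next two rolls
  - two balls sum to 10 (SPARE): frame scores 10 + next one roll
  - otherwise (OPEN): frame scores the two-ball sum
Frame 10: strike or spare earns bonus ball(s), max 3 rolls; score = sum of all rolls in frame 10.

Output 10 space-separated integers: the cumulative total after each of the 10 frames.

Frame 1: OPEN (7+0=7). Cumulative: 7
Frame 2: STRIKE. 10 + next two rolls (9+0) = 19. Cumulative: 26
Frame 3: OPEN (9+0=9). Cumulative: 35
Frame 4: STRIKE. 10 + next two rolls (10+7) = 27. Cumulative: 62
Frame 5: STRIKE. 10 + next two rolls (7+0) = 17. Cumulative: 79
Frame 6: OPEN (7+0=7). Cumulative: 86
Frame 7: OPEN (0+9=9). Cumulative: 95
Frame 8: OPEN (5+2=7). Cumulative: 102
Frame 9: OPEN (5+1=6). Cumulative: 108
Frame 10: STRIKE. Sum of all frame-10 rolls (10+10+8) = 28. Cumulative: 136

Answer: 7 26 35 62 79 86 95 102 108 136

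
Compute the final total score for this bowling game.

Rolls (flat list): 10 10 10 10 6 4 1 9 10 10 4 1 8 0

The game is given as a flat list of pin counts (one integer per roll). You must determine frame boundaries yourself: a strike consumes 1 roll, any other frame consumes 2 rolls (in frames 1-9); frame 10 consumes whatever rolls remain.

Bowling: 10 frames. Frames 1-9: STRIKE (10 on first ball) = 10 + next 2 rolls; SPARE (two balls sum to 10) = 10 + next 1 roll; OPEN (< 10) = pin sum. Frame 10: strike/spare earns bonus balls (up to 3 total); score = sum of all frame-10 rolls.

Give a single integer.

Answer: 189

Derivation:
Frame 1: STRIKE. 10 + next two rolls (10+10) = 30. Cumulative: 30
Frame 2: STRIKE. 10 + next two rolls (10+10) = 30. Cumulative: 60
Frame 3: STRIKE. 10 + next two rolls (10+6) = 26. Cumulative: 86
Frame 4: STRIKE. 10 + next two rolls (6+4) = 20. Cumulative: 106
Frame 5: SPARE (6+4=10). 10 + next roll (1) = 11. Cumulative: 117
Frame 6: SPARE (1+9=10). 10 + next roll (10) = 20. Cumulative: 137
Frame 7: STRIKE. 10 + next two rolls (10+4) = 24. Cumulative: 161
Frame 8: STRIKE. 10 + next two rolls (4+1) = 15. Cumulative: 176
Frame 9: OPEN (4+1=5). Cumulative: 181
Frame 10: OPEN. Sum of all frame-10 rolls (8+0) = 8. Cumulative: 189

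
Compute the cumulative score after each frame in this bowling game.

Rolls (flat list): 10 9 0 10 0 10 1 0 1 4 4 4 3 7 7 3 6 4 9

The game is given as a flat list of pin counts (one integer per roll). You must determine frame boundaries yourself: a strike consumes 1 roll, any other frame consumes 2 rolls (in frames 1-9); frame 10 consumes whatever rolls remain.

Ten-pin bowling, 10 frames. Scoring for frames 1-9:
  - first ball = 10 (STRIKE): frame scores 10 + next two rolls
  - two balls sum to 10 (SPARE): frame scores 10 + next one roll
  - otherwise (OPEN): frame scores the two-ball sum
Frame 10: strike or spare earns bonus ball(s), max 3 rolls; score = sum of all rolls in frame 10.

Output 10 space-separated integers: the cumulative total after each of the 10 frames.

Frame 1: STRIKE. 10 + next two rolls (9+0) = 19. Cumulative: 19
Frame 2: OPEN (9+0=9). Cumulative: 28
Frame 3: STRIKE. 10 + next two rolls (0+10) = 20. Cumulative: 48
Frame 4: SPARE (0+10=10). 10 + next roll (1) = 11. Cumulative: 59
Frame 5: OPEN (1+0=1). Cumulative: 60
Frame 6: OPEN (1+4=5). Cumulative: 65
Frame 7: OPEN (4+4=8). Cumulative: 73
Frame 8: SPARE (3+7=10). 10 + next roll (7) = 17. Cumulative: 90
Frame 9: SPARE (7+3=10). 10 + next roll (6) = 16. Cumulative: 106
Frame 10: SPARE. Sum of all frame-10 rolls (6+4+9) = 19. Cumulative: 125

Answer: 19 28 48 59 60 65 73 90 106 125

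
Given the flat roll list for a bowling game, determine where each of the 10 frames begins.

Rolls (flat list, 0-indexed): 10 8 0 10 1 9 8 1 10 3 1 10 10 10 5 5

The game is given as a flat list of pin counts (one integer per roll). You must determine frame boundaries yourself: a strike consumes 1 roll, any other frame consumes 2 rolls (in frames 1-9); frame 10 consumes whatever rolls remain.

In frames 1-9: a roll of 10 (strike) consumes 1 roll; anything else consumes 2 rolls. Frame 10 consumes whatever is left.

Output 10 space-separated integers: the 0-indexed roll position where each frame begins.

Frame 1 starts at roll index 0: roll=10 (strike), consumes 1 roll
Frame 2 starts at roll index 1: rolls=8,0 (sum=8), consumes 2 rolls
Frame 3 starts at roll index 3: roll=10 (strike), consumes 1 roll
Frame 4 starts at roll index 4: rolls=1,9 (sum=10), consumes 2 rolls
Frame 5 starts at roll index 6: rolls=8,1 (sum=9), consumes 2 rolls
Frame 6 starts at roll index 8: roll=10 (strike), consumes 1 roll
Frame 7 starts at roll index 9: rolls=3,1 (sum=4), consumes 2 rolls
Frame 8 starts at roll index 11: roll=10 (strike), consumes 1 roll
Frame 9 starts at roll index 12: roll=10 (strike), consumes 1 roll
Frame 10 starts at roll index 13: 3 remaining rolls

Answer: 0 1 3 4 6 8 9 11 12 13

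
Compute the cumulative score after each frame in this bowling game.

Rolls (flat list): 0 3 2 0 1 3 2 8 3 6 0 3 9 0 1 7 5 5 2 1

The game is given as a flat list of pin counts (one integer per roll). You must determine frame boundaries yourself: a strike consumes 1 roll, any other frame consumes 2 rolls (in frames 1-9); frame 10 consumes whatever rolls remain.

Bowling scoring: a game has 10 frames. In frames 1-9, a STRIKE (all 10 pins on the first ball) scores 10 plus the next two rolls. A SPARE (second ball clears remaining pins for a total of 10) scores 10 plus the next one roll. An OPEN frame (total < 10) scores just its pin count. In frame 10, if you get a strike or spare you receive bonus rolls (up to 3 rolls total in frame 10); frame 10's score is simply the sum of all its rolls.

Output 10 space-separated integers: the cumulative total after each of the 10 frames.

Answer: 3 5 9 22 31 34 43 51 63 66

Derivation:
Frame 1: OPEN (0+3=3). Cumulative: 3
Frame 2: OPEN (2+0=2). Cumulative: 5
Frame 3: OPEN (1+3=4). Cumulative: 9
Frame 4: SPARE (2+8=10). 10 + next roll (3) = 13. Cumulative: 22
Frame 5: OPEN (3+6=9). Cumulative: 31
Frame 6: OPEN (0+3=3). Cumulative: 34
Frame 7: OPEN (9+0=9). Cumulative: 43
Frame 8: OPEN (1+7=8). Cumulative: 51
Frame 9: SPARE (5+5=10). 10 + next roll (2) = 12. Cumulative: 63
Frame 10: OPEN. Sum of all frame-10 rolls (2+1) = 3. Cumulative: 66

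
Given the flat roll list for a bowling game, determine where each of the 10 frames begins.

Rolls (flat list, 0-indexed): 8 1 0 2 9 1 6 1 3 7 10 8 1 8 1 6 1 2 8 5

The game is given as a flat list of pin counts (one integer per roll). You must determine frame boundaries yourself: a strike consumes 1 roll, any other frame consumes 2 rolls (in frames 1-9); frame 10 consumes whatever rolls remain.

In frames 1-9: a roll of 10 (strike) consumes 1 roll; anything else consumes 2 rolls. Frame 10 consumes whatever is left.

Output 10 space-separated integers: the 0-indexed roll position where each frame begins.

Frame 1 starts at roll index 0: rolls=8,1 (sum=9), consumes 2 rolls
Frame 2 starts at roll index 2: rolls=0,2 (sum=2), consumes 2 rolls
Frame 3 starts at roll index 4: rolls=9,1 (sum=10), consumes 2 rolls
Frame 4 starts at roll index 6: rolls=6,1 (sum=7), consumes 2 rolls
Frame 5 starts at roll index 8: rolls=3,7 (sum=10), consumes 2 rolls
Frame 6 starts at roll index 10: roll=10 (strike), consumes 1 roll
Frame 7 starts at roll index 11: rolls=8,1 (sum=9), consumes 2 rolls
Frame 8 starts at roll index 13: rolls=8,1 (sum=9), consumes 2 rolls
Frame 9 starts at roll index 15: rolls=6,1 (sum=7), consumes 2 rolls
Frame 10 starts at roll index 17: 3 remaining rolls

Answer: 0 2 4 6 8 10 11 13 15 17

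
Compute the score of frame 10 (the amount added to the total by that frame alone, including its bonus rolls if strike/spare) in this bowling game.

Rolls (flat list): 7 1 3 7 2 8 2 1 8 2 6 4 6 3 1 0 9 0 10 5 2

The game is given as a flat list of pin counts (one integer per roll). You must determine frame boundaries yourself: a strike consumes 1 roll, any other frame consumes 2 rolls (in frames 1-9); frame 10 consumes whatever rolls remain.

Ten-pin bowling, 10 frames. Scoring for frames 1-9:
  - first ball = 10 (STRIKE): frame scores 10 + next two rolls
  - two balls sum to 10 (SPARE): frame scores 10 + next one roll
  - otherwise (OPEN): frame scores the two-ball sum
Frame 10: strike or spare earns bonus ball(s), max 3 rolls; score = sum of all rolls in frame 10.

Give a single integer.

Answer: 17

Derivation:
Frame 1: OPEN (7+1=8). Cumulative: 8
Frame 2: SPARE (3+7=10). 10 + next roll (2) = 12. Cumulative: 20
Frame 3: SPARE (2+8=10). 10 + next roll (2) = 12. Cumulative: 32
Frame 4: OPEN (2+1=3). Cumulative: 35
Frame 5: SPARE (8+2=10). 10 + next roll (6) = 16. Cumulative: 51
Frame 6: SPARE (6+4=10). 10 + next roll (6) = 16. Cumulative: 67
Frame 7: OPEN (6+3=9). Cumulative: 76
Frame 8: OPEN (1+0=1). Cumulative: 77
Frame 9: OPEN (9+0=9). Cumulative: 86
Frame 10: STRIKE. Sum of all frame-10 rolls (10+5+2) = 17. Cumulative: 103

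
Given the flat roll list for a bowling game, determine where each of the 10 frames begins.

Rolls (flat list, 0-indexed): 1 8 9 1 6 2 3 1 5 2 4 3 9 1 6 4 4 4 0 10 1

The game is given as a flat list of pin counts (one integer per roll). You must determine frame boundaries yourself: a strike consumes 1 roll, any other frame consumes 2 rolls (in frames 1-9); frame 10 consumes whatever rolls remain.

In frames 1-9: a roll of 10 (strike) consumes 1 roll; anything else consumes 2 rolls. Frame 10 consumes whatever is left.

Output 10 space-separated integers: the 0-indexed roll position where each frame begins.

Frame 1 starts at roll index 0: rolls=1,8 (sum=9), consumes 2 rolls
Frame 2 starts at roll index 2: rolls=9,1 (sum=10), consumes 2 rolls
Frame 3 starts at roll index 4: rolls=6,2 (sum=8), consumes 2 rolls
Frame 4 starts at roll index 6: rolls=3,1 (sum=4), consumes 2 rolls
Frame 5 starts at roll index 8: rolls=5,2 (sum=7), consumes 2 rolls
Frame 6 starts at roll index 10: rolls=4,3 (sum=7), consumes 2 rolls
Frame 7 starts at roll index 12: rolls=9,1 (sum=10), consumes 2 rolls
Frame 8 starts at roll index 14: rolls=6,4 (sum=10), consumes 2 rolls
Frame 9 starts at roll index 16: rolls=4,4 (sum=8), consumes 2 rolls
Frame 10 starts at roll index 18: 3 remaining rolls

Answer: 0 2 4 6 8 10 12 14 16 18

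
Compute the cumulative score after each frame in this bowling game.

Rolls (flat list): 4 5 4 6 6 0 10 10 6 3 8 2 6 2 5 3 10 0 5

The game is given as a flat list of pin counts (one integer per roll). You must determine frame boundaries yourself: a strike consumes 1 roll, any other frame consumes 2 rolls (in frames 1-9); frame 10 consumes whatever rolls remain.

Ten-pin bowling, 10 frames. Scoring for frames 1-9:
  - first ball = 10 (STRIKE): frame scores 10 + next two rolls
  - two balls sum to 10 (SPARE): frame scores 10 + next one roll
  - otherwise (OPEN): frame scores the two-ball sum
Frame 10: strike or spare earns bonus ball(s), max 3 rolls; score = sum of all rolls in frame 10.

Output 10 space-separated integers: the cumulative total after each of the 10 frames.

Answer: 9 25 31 57 76 85 101 109 117 132

Derivation:
Frame 1: OPEN (4+5=9). Cumulative: 9
Frame 2: SPARE (4+6=10). 10 + next roll (6) = 16. Cumulative: 25
Frame 3: OPEN (6+0=6). Cumulative: 31
Frame 4: STRIKE. 10 + next two rolls (10+6) = 26. Cumulative: 57
Frame 5: STRIKE. 10 + next two rolls (6+3) = 19. Cumulative: 76
Frame 6: OPEN (6+3=9). Cumulative: 85
Frame 7: SPARE (8+2=10). 10 + next roll (6) = 16. Cumulative: 101
Frame 8: OPEN (6+2=8). Cumulative: 109
Frame 9: OPEN (5+3=8). Cumulative: 117
Frame 10: STRIKE. Sum of all frame-10 rolls (10+0+5) = 15. Cumulative: 132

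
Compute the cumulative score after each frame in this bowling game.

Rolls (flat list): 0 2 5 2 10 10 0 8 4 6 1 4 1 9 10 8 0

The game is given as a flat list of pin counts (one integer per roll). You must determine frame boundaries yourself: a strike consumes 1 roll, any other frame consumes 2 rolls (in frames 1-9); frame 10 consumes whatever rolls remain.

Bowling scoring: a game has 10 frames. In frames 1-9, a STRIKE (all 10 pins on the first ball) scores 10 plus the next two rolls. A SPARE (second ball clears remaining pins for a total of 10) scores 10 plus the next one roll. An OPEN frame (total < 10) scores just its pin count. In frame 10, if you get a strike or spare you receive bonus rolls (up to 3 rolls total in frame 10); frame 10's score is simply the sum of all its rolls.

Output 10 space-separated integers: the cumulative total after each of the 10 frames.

Frame 1: OPEN (0+2=2). Cumulative: 2
Frame 2: OPEN (5+2=7). Cumulative: 9
Frame 3: STRIKE. 10 + next two rolls (10+0) = 20. Cumulative: 29
Frame 4: STRIKE. 10 + next two rolls (0+8) = 18. Cumulative: 47
Frame 5: OPEN (0+8=8). Cumulative: 55
Frame 6: SPARE (4+6=10). 10 + next roll (1) = 11. Cumulative: 66
Frame 7: OPEN (1+4=5). Cumulative: 71
Frame 8: SPARE (1+9=10). 10 + next roll (10) = 20. Cumulative: 91
Frame 9: STRIKE. 10 + next two rolls (8+0) = 18. Cumulative: 109
Frame 10: OPEN. Sum of all frame-10 rolls (8+0) = 8. Cumulative: 117

Answer: 2 9 29 47 55 66 71 91 109 117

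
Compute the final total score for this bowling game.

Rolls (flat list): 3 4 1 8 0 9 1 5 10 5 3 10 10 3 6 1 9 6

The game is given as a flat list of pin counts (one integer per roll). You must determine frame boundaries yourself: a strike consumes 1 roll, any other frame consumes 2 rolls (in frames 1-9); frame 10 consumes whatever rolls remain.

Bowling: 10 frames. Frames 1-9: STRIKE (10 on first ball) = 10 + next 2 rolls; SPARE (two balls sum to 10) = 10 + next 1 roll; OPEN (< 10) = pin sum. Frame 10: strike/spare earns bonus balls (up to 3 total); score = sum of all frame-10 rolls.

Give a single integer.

Frame 1: OPEN (3+4=7). Cumulative: 7
Frame 2: OPEN (1+8=9). Cumulative: 16
Frame 3: OPEN (0+9=9). Cumulative: 25
Frame 4: OPEN (1+5=6). Cumulative: 31
Frame 5: STRIKE. 10 + next two rolls (5+3) = 18. Cumulative: 49
Frame 6: OPEN (5+3=8). Cumulative: 57
Frame 7: STRIKE. 10 + next two rolls (10+3) = 23. Cumulative: 80
Frame 8: STRIKE. 10 + next two rolls (3+6) = 19. Cumulative: 99
Frame 9: OPEN (3+6=9). Cumulative: 108
Frame 10: SPARE. Sum of all frame-10 rolls (1+9+6) = 16. Cumulative: 124

Answer: 124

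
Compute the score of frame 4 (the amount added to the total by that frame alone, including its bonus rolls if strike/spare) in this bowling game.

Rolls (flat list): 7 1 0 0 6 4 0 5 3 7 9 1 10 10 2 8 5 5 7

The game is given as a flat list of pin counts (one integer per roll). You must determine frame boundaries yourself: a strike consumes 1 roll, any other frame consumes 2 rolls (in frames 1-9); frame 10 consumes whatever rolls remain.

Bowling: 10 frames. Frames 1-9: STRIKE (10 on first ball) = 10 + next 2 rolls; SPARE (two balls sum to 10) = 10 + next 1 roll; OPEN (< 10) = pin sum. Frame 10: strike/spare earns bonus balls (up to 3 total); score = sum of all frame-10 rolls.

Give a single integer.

Answer: 5

Derivation:
Frame 1: OPEN (7+1=8). Cumulative: 8
Frame 2: OPEN (0+0=0). Cumulative: 8
Frame 3: SPARE (6+4=10). 10 + next roll (0) = 10. Cumulative: 18
Frame 4: OPEN (0+5=5). Cumulative: 23
Frame 5: SPARE (3+7=10). 10 + next roll (9) = 19. Cumulative: 42
Frame 6: SPARE (9+1=10). 10 + next roll (10) = 20. Cumulative: 62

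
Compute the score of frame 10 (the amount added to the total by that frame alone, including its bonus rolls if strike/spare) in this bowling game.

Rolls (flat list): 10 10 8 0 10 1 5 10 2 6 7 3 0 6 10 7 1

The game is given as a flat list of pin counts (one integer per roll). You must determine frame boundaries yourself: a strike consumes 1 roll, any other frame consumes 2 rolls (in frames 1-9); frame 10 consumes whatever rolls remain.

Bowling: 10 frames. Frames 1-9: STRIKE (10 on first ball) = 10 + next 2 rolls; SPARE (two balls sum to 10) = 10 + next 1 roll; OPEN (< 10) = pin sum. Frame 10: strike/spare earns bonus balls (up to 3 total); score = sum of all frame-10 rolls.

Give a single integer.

Frame 1: STRIKE. 10 + next two rolls (10+8) = 28. Cumulative: 28
Frame 2: STRIKE. 10 + next two rolls (8+0) = 18. Cumulative: 46
Frame 3: OPEN (8+0=8). Cumulative: 54
Frame 4: STRIKE. 10 + next two rolls (1+5) = 16. Cumulative: 70
Frame 5: OPEN (1+5=6). Cumulative: 76
Frame 6: STRIKE. 10 + next two rolls (2+6) = 18. Cumulative: 94
Frame 7: OPEN (2+6=8). Cumulative: 102
Frame 8: SPARE (7+3=10). 10 + next roll (0) = 10. Cumulative: 112
Frame 9: OPEN (0+6=6). Cumulative: 118
Frame 10: STRIKE. Sum of all frame-10 rolls (10+7+1) = 18. Cumulative: 136

Answer: 18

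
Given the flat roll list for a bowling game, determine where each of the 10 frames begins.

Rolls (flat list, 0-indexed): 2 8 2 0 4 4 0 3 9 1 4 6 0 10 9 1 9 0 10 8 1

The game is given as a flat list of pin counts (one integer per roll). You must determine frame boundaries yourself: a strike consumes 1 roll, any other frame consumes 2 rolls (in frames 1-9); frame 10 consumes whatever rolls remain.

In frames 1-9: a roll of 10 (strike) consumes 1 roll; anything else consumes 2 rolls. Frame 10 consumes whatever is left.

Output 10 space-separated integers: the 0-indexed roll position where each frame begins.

Answer: 0 2 4 6 8 10 12 14 16 18

Derivation:
Frame 1 starts at roll index 0: rolls=2,8 (sum=10), consumes 2 rolls
Frame 2 starts at roll index 2: rolls=2,0 (sum=2), consumes 2 rolls
Frame 3 starts at roll index 4: rolls=4,4 (sum=8), consumes 2 rolls
Frame 4 starts at roll index 6: rolls=0,3 (sum=3), consumes 2 rolls
Frame 5 starts at roll index 8: rolls=9,1 (sum=10), consumes 2 rolls
Frame 6 starts at roll index 10: rolls=4,6 (sum=10), consumes 2 rolls
Frame 7 starts at roll index 12: rolls=0,10 (sum=10), consumes 2 rolls
Frame 8 starts at roll index 14: rolls=9,1 (sum=10), consumes 2 rolls
Frame 9 starts at roll index 16: rolls=9,0 (sum=9), consumes 2 rolls
Frame 10 starts at roll index 18: 3 remaining rolls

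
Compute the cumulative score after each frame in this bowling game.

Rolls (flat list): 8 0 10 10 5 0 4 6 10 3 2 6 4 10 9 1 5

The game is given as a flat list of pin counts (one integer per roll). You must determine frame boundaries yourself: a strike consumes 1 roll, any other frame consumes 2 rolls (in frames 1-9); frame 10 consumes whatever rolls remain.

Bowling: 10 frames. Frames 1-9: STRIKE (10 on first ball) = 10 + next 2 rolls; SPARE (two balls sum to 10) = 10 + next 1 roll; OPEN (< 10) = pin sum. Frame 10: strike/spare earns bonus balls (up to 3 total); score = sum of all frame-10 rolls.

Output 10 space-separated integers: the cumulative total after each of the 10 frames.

Answer: 8 33 48 53 73 88 93 113 133 148

Derivation:
Frame 1: OPEN (8+0=8). Cumulative: 8
Frame 2: STRIKE. 10 + next two rolls (10+5) = 25. Cumulative: 33
Frame 3: STRIKE. 10 + next two rolls (5+0) = 15. Cumulative: 48
Frame 4: OPEN (5+0=5). Cumulative: 53
Frame 5: SPARE (4+6=10). 10 + next roll (10) = 20. Cumulative: 73
Frame 6: STRIKE. 10 + next two rolls (3+2) = 15. Cumulative: 88
Frame 7: OPEN (3+2=5). Cumulative: 93
Frame 8: SPARE (6+4=10). 10 + next roll (10) = 20. Cumulative: 113
Frame 9: STRIKE. 10 + next two rolls (9+1) = 20. Cumulative: 133
Frame 10: SPARE. Sum of all frame-10 rolls (9+1+5) = 15. Cumulative: 148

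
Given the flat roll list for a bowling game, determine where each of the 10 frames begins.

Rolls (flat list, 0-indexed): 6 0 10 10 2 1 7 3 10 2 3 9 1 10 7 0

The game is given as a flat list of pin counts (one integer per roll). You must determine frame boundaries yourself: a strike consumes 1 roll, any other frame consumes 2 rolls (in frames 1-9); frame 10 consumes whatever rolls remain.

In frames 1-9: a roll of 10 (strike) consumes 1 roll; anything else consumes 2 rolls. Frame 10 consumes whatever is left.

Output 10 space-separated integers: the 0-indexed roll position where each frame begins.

Answer: 0 2 3 4 6 8 9 11 13 14

Derivation:
Frame 1 starts at roll index 0: rolls=6,0 (sum=6), consumes 2 rolls
Frame 2 starts at roll index 2: roll=10 (strike), consumes 1 roll
Frame 3 starts at roll index 3: roll=10 (strike), consumes 1 roll
Frame 4 starts at roll index 4: rolls=2,1 (sum=3), consumes 2 rolls
Frame 5 starts at roll index 6: rolls=7,3 (sum=10), consumes 2 rolls
Frame 6 starts at roll index 8: roll=10 (strike), consumes 1 roll
Frame 7 starts at roll index 9: rolls=2,3 (sum=5), consumes 2 rolls
Frame 8 starts at roll index 11: rolls=9,1 (sum=10), consumes 2 rolls
Frame 9 starts at roll index 13: roll=10 (strike), consumes 1 roll
Frame 10 starts at roll index 14: 2 remaining rolls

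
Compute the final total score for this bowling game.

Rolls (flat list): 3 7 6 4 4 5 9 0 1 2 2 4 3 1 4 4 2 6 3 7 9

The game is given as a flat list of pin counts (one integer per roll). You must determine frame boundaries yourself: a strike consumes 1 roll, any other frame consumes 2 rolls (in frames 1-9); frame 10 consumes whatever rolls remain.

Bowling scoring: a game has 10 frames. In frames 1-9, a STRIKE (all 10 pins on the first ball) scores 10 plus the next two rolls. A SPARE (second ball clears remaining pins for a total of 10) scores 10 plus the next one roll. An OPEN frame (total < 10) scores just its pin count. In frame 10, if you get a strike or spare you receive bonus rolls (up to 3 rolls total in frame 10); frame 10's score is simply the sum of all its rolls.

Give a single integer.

Frame 1: SPARE (3+7=10). 10 + next roll (6) = 16. Cumulative: 16
Frame 2: SPARE (6+4=10). 10 + next roll (4) = 14. Cumulative: 30
Frame 3: OPEN (4+5=9). Cumulative: 39
Frame 4: OPEN (9+0=9). Cumulative: 48
Frame 5: OPEN (1+2=3). Cumulative: 51
Frame 6: OPEN (2+4=6). Cumulative: 57
Frame 7: OPEN (3+1=4). Cumulative: 61
Frame 8: OPEN (4+4=8). Cumulative: 69
Frame 9: OPEN (2+6=8). Cumulative: 77
Frame 10: SPARE. Sum of all frame-10 rolls (3+7+9) = 19. Cumulative: 96

Answer: 96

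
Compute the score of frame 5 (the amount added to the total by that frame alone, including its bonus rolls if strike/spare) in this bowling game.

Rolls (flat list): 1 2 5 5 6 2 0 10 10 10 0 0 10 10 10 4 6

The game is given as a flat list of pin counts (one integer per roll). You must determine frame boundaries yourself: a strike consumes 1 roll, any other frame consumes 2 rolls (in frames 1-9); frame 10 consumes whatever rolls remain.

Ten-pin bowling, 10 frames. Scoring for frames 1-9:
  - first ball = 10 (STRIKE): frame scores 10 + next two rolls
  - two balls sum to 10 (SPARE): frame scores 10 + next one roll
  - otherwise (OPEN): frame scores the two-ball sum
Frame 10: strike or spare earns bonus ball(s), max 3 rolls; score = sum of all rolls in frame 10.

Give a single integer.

Answer: 20

Derivation:
Frame 1: OPEN (1+2=3). Cumulative: 3
Frame 2: SPARE (5+5=10). 10 + next roll (6) = 16. Cumulative: 19
Frame 3: OPEN (6+2=8). Cumulative: 27
Frame 4: SPARE (0+10=10). 10 + next roll (10) = 20. Cumulative: 47
Frame 5: STRIKE. 10 + next two rolls (10+0) = 20. Cumulative: 67
Frame 6: STRIKE. 10 + next two rolls (0+0) = 10. Cumulative: 77
Frame 7: OPEN (0+0=0). Cumulative: 77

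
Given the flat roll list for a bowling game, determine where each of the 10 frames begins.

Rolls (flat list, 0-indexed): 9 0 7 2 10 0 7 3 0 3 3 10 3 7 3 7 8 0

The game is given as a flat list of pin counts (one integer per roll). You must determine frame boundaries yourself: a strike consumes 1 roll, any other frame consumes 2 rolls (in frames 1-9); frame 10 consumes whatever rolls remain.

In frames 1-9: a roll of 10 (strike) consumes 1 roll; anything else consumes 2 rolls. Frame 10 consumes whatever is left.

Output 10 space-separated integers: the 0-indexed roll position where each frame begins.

Frame 1 starts at roll index 0: rolls=9,0 (sum=9), consumes 2 rolls
Frame 2 starts at roll index 2: rolls=7,2 (sum=9), consumes 2 rolls
Frame 3 starts at roll index 4: roll=10 (strike), consumes 1 roll
Frame 4 starts at roll index 5: rolls=0,7 (sum=7), consumes 2 rolls
Frame 5 starts at roll index 7: rolls=3,0 (sum=3), consumes 2 rolls
Frame 6 starts at roll index 9: rolls=3,3 (sum=6), consumes 2 rolls
Frame 7 starts at roll index 11: roll=10 (strike), consumes 1 roll
Frame 8 starts at roll index 12: rolls=3,7 (sum=10), consumes 2 rolls
Frame 9 starts at roll index 14: rolls=3,7 (sum=10), consumes 2 rolls
Frame 10 starts at roll index 16: 2 remaining rolls

Answer: 0 2 4 5 7 9 11 12 14 16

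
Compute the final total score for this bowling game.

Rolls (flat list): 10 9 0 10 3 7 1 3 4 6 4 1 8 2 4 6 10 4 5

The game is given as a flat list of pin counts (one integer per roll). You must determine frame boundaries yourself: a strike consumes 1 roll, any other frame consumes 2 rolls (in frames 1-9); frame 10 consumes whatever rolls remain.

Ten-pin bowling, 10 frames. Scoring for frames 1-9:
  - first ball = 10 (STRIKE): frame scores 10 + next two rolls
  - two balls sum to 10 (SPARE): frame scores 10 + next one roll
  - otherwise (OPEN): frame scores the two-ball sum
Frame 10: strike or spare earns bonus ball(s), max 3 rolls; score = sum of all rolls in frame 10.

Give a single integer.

Answer: 135

Derivation:
Frame 1: STRIKE. 10 + next two rolls (9+0) = 19. Cumulative: 19
Frame 2: OPEN (9+0=9). Cumulative: 28
Frame 3: STRIKE. 10 + next two rolls (3+7) = 20. Cumulative: 48
Frame 4: SPARE (3+7=10). 10 + next roll (1) = 11. Cumulative: 59
Frame 5: OPEN (1+3=4). Cumulative: 63
Frame 6: SPARE (4+6=10). 10 + next roll (4) = 14. Cumulative: 77
Frame 7: OPEN (4+1=5). Cumulative: 82
Frame 8: SPARE (8+2=10). 10 + next roll (4) = 14. Cumulative: 96
Frame 9: SPARE (4+6=10). 10 + next roll (10) = 20. Cumulative: 116
Frame 10: STRIKE. Sum of all frame-10 rolls (10+4+5) = 19. Cumulative: 135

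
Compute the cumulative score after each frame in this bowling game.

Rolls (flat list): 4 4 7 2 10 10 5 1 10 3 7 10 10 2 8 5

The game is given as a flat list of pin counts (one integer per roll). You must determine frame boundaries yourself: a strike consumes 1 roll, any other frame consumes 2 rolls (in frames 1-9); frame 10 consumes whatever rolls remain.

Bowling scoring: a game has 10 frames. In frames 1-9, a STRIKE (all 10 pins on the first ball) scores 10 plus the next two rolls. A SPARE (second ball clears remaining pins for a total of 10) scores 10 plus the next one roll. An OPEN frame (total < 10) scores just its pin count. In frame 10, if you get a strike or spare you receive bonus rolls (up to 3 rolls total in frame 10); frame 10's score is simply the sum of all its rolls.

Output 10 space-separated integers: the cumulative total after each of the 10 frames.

Answer: 8 17 42 58 64 84 104 126 146 161

Derivation:
Frame 1: OPEN (4+4=8). Cumulative: 8
Frame 2: OPEN (7+2=9). Cumulative: 17
Frame 3: STRIKE. 10 + next two rolls (10+5) = 25. Cumulative: 42
Frame 4: STRIKE. 10 + next two rolls (5+1) = 16. Cumulative: 58
Frame 5: OPEN (5+1=6). Cumulative: 64
Frame 6: STRIKE. 10 + next two rolls (3+7) = 20. Cumulative: 84
Frame 7: SPARE (3+7=10). 10 + next roll (10) = 20. Cumulative: 104
Frame 8: STRIKE. 10 + next two rolls (10+2) = 22. Cumulative: 126
Frame 9: STRIKE. 10 + next two rolls (2+8) = 20. Cumulative: 146
Frame 10: SPARE. Sum of all frame-10 rolls (2+8+5) = 15. Cumulative: 161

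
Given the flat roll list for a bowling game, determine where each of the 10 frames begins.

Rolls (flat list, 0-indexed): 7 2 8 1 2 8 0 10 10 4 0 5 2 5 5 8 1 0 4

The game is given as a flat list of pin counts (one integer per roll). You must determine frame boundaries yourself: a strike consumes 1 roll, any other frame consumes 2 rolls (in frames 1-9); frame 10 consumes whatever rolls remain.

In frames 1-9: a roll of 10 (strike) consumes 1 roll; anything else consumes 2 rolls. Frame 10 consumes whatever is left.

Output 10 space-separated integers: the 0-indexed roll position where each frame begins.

Frame 1 starts at roll index 0: rolls=7,2 (sum=9), consumes 2 rolls
Frame 2 starts at roll index 2: rolls=8,1 (sum=9), consumes 2 rolls
Frame 3 starts at roll index 4: rolls=2,8 (sum=10), consumes 2 rolls
Frame 4 starts at roll index 6: rolls=0,10 (sum=10), consumes 2 rolls
Frame 5 starts at roll index 8: roll=10 (strike), consumes 1 roll
Frame 6 starts at roll index 9: rolls=4,0 (sum=4), consumes 2 rolls
Frame 7 starts at roll index 11: rolls=5,2 (sum=7), consumes 2 rolls
Frame 8 starts at roll index 13: rolls=5,5 (sum=10), consumes 2 rolls
Frame 9 starts at roll index 15: rolls=8,1 (sum=9), consumes 2 rolls
Frame 10 starts at roll index 17: 2 remaining rolls

Answer: 0 2 4 6 8 9 11 13 15 17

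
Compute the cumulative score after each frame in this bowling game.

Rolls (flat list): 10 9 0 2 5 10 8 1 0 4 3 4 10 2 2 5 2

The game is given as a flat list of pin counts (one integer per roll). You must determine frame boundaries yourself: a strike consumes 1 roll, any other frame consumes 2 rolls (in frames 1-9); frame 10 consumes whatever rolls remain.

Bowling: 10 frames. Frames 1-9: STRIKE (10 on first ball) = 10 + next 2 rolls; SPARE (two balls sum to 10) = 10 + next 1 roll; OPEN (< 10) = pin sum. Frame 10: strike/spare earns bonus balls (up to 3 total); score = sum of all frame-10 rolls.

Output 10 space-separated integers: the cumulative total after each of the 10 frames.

Frame 1: STRIKE. 10 + next two rolls (9+0) = 19. Cumulative: 19
Frame 2: OPEN (9+0=9). Cumulative: 28
Frame 3: OPEN (2+5=7). Cumulative: 35
Frame 4: STRIKE. 10 + next two rolls (8+1) = 19. Cumulative: 54
Frame 5: OPEN (8+1=9). Cumulative: 63
Frame 6: OPEN (0+4=4). Cumulative: 67
Frame 7: OPEN (3+4=7). Cumulative: 74
Frame 8: STRIKE. 10 + next two rolls (2+2) = 14. Cumulative: 88
Frame 9: OPEN (2+2=4). Cumulative: 92
Frame 10: OPEN. Sum of all frame-10 rolls (5+2) = 7. Cumulative: 99

Answer: 19 28 35 54 63 67 74 88 92 99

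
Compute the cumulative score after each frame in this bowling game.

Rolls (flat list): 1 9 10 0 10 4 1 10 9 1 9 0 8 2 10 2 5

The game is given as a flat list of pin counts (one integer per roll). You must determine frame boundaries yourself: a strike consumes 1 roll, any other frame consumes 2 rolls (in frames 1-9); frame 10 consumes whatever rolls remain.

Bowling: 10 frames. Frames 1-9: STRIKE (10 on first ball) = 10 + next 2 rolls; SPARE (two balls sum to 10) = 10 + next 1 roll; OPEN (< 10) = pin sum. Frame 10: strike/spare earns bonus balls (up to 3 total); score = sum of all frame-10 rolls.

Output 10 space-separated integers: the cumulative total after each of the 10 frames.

Frame 1: SPARE (1+9=10). 10 + next roll (10) = 20. Cumulative: 20
Frame 2: STRIKE. 10 + next two rolls (0+10) = 20. Cumulative: 40
Frame 3: SPARE (0+10=10). 10 + next roll (4) = 14. Cumulative: 54
Frame 4: OPEN (4+1=5). Cumulative: 59
Frame 5: STRIKE. 10 + next two rolls (9+1) = 20. Cumulative: 79
Frame 6: SPARE (9+1=10). 10 + next roll (9) = 19. Cumulative: 98
Frame 7: OPEN (9+0=9). Cumulative: 107
Frame 8: SPARE (8+2=10). 10 + next roll (10) = 20. Cumulative: 127
Frame 9: STRIKE. 10 + next two rolls (2+5) = 17. Cumulative: 144
Frame 10: OPEN. Sum of all frame-10 rolls (2+5) = 7. Cumulative: 151

Answer: 20 40 54 59 79 98 107 127 144 151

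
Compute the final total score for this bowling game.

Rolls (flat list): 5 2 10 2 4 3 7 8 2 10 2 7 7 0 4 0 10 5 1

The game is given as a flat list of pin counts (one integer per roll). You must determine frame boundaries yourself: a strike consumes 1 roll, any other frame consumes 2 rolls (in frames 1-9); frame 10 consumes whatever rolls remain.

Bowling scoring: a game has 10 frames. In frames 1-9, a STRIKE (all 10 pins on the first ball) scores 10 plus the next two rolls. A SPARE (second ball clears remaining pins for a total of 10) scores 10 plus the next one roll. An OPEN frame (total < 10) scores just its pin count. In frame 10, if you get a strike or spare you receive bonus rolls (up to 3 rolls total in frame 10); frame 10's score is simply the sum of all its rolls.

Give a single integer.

Answer: 122

Derivation:
Frame 1: OPEN (5+2=7). Cumulative: 7
Frame 2: STRIKE. 10 + next two rolls (2+4) = 16. Cumulative: 23
Frame 3: OPEN (2+4=6). Cumulative: 29
Frame 4: SPARE (3+7=10). 10 + next roll (8) = 18. Cumulative: 47
Frame 5: SPARE (8+2=10). 10 + next roll (10) = 20. Cumulative: 67
Frame 6: STRIKE. 10 + next two rolls (2+7) = 19. Cumulative: 86
Frame 7: OPEN (2+7=9). Cumulative: 95
Frame 8: OPEN (7+0=7). Cumulative: 102
Frame 9: OPEN (4+0=4). Cumulative: 106
Frame 10: STRIKE. Sum of all frame-10 rolls (10+5+1) = 16. Cumulative: 122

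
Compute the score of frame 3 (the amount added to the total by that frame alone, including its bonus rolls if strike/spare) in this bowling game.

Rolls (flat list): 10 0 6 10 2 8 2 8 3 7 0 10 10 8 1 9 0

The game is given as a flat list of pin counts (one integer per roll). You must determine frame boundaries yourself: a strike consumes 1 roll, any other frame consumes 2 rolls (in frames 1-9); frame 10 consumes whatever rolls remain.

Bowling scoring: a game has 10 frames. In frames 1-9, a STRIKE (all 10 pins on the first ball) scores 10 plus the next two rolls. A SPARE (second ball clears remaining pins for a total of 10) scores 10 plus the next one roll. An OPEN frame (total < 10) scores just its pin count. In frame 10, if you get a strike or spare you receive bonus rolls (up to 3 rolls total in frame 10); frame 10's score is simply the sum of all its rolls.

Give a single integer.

Frame 1: STRIKE. 10 + next two rolls (0+6) = 16. Cumulative: 16
Frame 2: OPEN (0+6=6). Cumulative: 22
Frame 3: STRIKE. 10 + next two rolls (2+8) = 20. Cumulative: 42
Frame 4: SPARE (2+8=10). 10 + next roll (2) = 12. Cumulative: 54
Frame 5: SPARE (2+8=10). 10 + next roll (3) = 13. Cumulative: 67

Answer: 20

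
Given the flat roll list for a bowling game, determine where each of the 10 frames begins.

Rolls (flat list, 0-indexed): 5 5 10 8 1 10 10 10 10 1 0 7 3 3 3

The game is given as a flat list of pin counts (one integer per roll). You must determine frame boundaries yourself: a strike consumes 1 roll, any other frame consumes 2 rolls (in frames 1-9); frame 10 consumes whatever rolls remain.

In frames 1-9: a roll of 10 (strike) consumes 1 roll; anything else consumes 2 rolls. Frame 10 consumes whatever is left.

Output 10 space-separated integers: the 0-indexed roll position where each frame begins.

Answer: 0 2 3 5 6 7 8 9 11 13

Derivation:
Frame 1 starts at roll index 0: rolls=5,5 (sum=10), consumes 2 rolls
Frame 2 starts at roll index 2: roll=10 (strike), consumes 1 roll
Frame 3 starts at roll index 3: rolls=8,1 (sum=9), consumes 2 rolls
Frame 4 starts at roll index 5: roll=10 (strike), consumes 1 roll
Frame 5 starts at roll index 6: roll=10 (strike), consumes 1 roll
Frame 6 starts at roll index 7: roll=10 (strike), consumes 1 roll
Frame 7 starts at roll index 8: roll=10 (strike), consumes 1 roll
Frame 8 starts at roll index 9: rolls=1,0 (sum=1), consumes 2 rolls
Frame 9 starts at roll index 11: rolls=7,3 (sum=10), consumes 2 rolls
Frame 10 starts at roll index 13: 2 remaining rolls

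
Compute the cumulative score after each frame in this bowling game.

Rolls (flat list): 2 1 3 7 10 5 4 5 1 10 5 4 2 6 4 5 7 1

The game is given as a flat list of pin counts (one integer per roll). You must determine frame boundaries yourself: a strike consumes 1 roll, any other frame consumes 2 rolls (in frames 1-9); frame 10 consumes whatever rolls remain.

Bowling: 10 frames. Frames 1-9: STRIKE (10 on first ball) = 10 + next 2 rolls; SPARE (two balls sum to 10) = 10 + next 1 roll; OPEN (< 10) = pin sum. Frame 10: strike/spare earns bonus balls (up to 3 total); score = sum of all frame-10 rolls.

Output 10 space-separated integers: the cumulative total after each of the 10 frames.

Answer: 3 23 42 51 57 76 85 93 102 110

Derivation:
Frame 1: OPEN (2+1=3). Cumulative: 3
Frame 2: SPARE (3+7=10). 10 + next roll (10) = 20. Cumulative: 23
Frame 3: STRIKE. 10 + next two rolls (5+4) = 19. Cumulative: 42
Frame 4: OPEN (5+4=9). Cumulative: 51
Frame 5: OPEN (5+1=6). Cumulative: 57
Frame 6: STRIKE. 10 + next two rolls (5+4) = 19. Cumulative: 76
Frame 7: OPEN (5+4=9). Cumulative: 85
Frame 8: OPEN (2+6=8). Cumulative: 93
Frame 9: OPEN (4+5=9). Cumulative: 102
Frame 10: OPEN. Sum of all frame-10 rolls (7+1) = 8. Cumulative: 110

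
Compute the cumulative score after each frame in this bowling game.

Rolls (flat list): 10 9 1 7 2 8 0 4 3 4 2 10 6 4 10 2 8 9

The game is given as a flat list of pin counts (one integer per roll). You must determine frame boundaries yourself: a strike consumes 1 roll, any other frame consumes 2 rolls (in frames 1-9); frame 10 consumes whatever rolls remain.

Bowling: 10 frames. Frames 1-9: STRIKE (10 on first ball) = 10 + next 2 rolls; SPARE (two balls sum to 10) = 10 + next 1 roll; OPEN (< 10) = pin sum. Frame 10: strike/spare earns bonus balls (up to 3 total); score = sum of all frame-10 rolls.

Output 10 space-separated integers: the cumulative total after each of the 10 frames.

Frame 1: STRIKE. 10 + next two rolls (9+1) = 20. Cumulative: 20
Frame 2: SPARE (9+1=10). 10 + next roll (7) = 17. Cumulative: 37
Frame 3: OPEN (7+2=9). Cumulative: 46
Frame 4: OPEN (8+0=8). Cumulative: 54
Frame 5: OPEN (4+3=7). Cumulative: 61
Frame 6: OPEN (4+2=6). Cumulative: 67
Frame 7: STRIKE. 10 + next two rolls (6+4) = 20. Cumulative: 87
Frame 8: SPARE (6+4=10). 10 + next roll (10) = 20. Cumulative: 107
Frame 9: STRIKE. 10 + next two rolls (2+8) = 20. Cumulative: 127
Frame 10: SPARE. Sum of all frame-10 rolls (2+8+9) = 19. Cumulative: 146

Answer: 20 37 46 54 61 67 87 107 127 146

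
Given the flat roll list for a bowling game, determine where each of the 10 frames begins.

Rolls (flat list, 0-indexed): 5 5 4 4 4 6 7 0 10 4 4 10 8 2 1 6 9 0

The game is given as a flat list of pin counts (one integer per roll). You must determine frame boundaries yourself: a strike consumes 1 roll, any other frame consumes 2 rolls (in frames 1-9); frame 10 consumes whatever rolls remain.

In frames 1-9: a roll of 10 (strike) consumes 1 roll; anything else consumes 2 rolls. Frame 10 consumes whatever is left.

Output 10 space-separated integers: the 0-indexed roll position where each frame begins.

Frame 1 starts at roll index 0: rolls=5,5 (sum=10), consumes 2 rolls
Frame 2 starts at roll index 2: rolls=4,4 (sum=8), consumes 2 rolls
Frame 3 starts at roll index 4: rolls=4,6 (sum=10), consumes 2 rolls
Frame 4 starts at roll index 6: rolls=7,0 (sum=7), consumes 2 rolls
Frame 5 starts at roll index 8: roll=10 (strike), consumes 1 roll
Frame 6 starts at roll index 9: rolls=4,4 (sum=8), consumes 2 rolls
Frame 7 starts at roll index 11: roll=10 (strike), consumes 1 roll
Frame 8 starts at roll index 12: rolls=8,2 (sum=10), consumes 2 rolls
Frame 9 starts at roll index 14: rolls=1,6 (sum=7), consumes 2 rolls
Frame 10 starts at roll index 16: 2 remaining rolls

Answer: 0 2 4 6 8 9 11 12 14 16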